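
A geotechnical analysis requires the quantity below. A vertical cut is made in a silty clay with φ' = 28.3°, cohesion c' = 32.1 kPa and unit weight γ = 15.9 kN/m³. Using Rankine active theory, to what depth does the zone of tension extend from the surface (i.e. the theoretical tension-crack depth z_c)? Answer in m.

6.76 m

K_a = tan²(45° − 28.3°/2) = 0.3568; √K_a = 0.5973.
The active pressure is zero where K_a γ z = 2c√K_a, so z_c = 2c/(γ√K_a) = 2×32.1/(15.9×0.5973) = 6.760 m.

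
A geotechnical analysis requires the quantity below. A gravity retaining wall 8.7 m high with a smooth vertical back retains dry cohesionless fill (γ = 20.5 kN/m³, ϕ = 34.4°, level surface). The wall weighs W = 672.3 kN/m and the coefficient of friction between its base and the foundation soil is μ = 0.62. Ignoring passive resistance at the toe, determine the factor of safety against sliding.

K_a = tan²(45° − 34.4°/2) = 0.2780.
P_a = ½K_aγH² = 0.5×0.2780×20.5×8.7² = 215.7 kN/m, acting at H/3 = 2.900 m above the base.
FS_sliding = μW / P_a = 0.62×672.3 / 215.7 = 1.933.

1.93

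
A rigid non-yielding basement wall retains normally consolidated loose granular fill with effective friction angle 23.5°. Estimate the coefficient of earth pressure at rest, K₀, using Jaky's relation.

K₀ = 1 − sin φ' = 1 − sin 23.5° = 0.6013.

0.601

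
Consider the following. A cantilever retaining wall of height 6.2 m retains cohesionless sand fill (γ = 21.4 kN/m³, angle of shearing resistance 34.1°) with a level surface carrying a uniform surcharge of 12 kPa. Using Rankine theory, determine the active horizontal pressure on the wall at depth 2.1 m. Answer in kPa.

K_a = (1 − sin φ)/(1 + sin φ) = 0.2815.
σ_v = γz + q = 21.4 × 2.1 + 12 = 56.94 kPa.
σ_h = K_a σ_v = 0.2815 × 56.94 = 16.03 kPa.

16.0 kPa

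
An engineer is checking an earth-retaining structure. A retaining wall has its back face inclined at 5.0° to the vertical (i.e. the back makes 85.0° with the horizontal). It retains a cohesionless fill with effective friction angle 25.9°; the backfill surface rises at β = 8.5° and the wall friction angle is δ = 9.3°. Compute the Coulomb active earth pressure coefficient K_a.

K_a = sin²(α+φ) / [sin²α · sin(α−δ) · (1 + √{sin(φ+δ)sin(φ−β) / (sin(α−δ)sin(α+β))})²].
With α = 85.0°, φ = 25.9°, δ = 9.3°, β = 8.5°: K_a = 0.4487.

0.449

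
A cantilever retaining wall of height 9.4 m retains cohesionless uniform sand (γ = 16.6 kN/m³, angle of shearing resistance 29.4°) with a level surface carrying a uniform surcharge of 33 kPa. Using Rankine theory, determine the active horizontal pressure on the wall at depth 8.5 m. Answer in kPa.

K_a = (1 − sin φ)/(1 + sin φ) = 0.3415.
σ_v = γz + q = 16.6 × 8.5 + 33 = 174.1 kPa.
σ_h = K_a σ_v = 0.3415 × 174.1 = 59.45 kPa.

59.4 kPa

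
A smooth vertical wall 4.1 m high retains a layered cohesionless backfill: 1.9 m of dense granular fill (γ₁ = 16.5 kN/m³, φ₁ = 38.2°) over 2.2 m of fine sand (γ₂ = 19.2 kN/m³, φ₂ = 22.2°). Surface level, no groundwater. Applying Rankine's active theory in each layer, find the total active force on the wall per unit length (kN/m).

K_a1 = tan²(45°−38.2°/2) = 0.2358; K_a2 = tan²(45°−22.2°/2) = 0.4515.
Layer 1: σ at base = K_a1 γ₁ h₁ = 7.392 kPa; P₁ = ½×7.392×1.9 = 7.022.
Layer 2: σ_v at top = γ₁h₁ = 31.35; σ_h top = K_a2×31.35 = 14.16; σ_h base = K_a2×(31.35+19.2×2.2) = 33.23.
P₂ = ½(14.16+33.23)×2.2 = 52.12. Total P_a = 7.022+52.12 = 59.15 kN/m.

59.1 kN/m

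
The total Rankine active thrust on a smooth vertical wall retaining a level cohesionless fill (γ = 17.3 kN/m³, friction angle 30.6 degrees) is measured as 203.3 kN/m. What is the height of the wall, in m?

8.50 m

K_a = 0.3253. P_a = ½ K_a γ H² ⇒ H = √(2P_a/(K_a γ)).
H = √(2×203.3/(0.3253×17.3)) = 8.499 m.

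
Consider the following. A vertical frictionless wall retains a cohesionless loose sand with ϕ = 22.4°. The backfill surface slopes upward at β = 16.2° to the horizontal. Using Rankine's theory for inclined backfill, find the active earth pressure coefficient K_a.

0.552

K_a = cos β · (cos β − √(cos²β − cos²φ)) / (cos β + √(cos²β − cos²φ)).
cos β = 0.9603, cos φ = 0.9245, √(cos²β − cos²φ) = 0.2596.
K_a = 0.9603 × (0.9603 − 0.2596)/(0.9603 + 0.2596) = 0.5516.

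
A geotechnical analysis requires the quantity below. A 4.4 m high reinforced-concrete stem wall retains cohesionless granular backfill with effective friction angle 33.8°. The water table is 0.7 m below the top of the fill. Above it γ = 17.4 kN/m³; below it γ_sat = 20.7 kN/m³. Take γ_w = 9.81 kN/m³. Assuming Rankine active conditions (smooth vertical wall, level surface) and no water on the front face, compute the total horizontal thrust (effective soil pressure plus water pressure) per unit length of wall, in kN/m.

102 kN/m

K_a = tan²(45° − φ/2) = 0.2851.
γ' = 20.7 − 9.81 = 10.89 kN/m³. Depth below WT = 3.7 m.
σ'_h at WT = K_a γ d_w = 3.473 kPa; at base = 3.473 + K_a γ' × 3.7 = 14.96 kPa.
P₁ (0–0.7 m) = ½×3.473×0.7 = 1.215. P₂ (0.7–4.4 m) = ½(3.473+14.96)×3.7 = 34.10.
P_w = ½ γ_w h₂² = 0.5×9.81×3.7² = 67.15. Total = 1.215+34.10+67.15 = 102.5 kN/m.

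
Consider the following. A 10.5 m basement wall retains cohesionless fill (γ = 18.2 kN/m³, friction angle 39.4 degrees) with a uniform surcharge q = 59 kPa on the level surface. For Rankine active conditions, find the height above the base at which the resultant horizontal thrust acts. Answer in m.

K_a = 0.2234.
Triangular part P₁ = ½K_aγH² = 224.2 at H/3 = 3.500 m; rectangular part P₂ = K_a q H = 138.4 at H/2 = 5.250 m.
ȳ = (P₁·3.500 + P₂·5.250)/(P₁+P₂) = 4.168 m.

4.17 m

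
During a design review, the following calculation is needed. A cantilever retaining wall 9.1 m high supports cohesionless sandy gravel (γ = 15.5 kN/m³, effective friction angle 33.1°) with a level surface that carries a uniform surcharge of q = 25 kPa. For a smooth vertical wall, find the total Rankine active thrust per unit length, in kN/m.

K_a = tan²(45° − φ/2) = 0.2936.
Soil triangle: ½ K_a γ H² = 0.5×0.2936×15.5×9.1² = 188.4 kN/m.
Surcharge rectangle: K_a q H = 0.2936×25×9.1 = 66.79 kN/m.
Total = 188.4 + 66.79 = 255.2 kN/m.

255 kN/m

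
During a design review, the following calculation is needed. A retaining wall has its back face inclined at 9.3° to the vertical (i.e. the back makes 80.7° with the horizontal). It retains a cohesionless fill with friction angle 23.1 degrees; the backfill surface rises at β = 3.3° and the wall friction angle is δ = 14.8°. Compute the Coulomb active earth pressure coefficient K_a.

0.485

K_a = sin²(α+φ) / [sin²α · sin(α−δ) · (1 + √{sin(φ+δ)sin(φ−β) / (sin(α−δ)sin(α+β))})²].
With α = 80.7°, φ = 23.1°, δ = 14.8°, β = 3.3°: K_a = 0.4851.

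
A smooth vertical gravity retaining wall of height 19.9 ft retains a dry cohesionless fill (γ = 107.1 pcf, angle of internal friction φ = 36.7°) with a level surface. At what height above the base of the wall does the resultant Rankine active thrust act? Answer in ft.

6.63 ft

K_a = 0.2519.
The pressure distribution is triangular, so the resultant acts at H/3 above the base = 19.9/3 = 6.633 ft.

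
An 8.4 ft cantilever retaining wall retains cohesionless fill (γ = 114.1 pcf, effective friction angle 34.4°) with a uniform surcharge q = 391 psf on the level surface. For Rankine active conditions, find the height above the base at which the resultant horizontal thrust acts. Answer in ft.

K_a = 0.2780.
Triangular part P₁ = ½K_aγH² = 1119 at H/3 = 2.800 ft; rectangular part P₂ = K_a q H = 913.0 at H/2 = 4.200 ft.
ȳ = (P₁·2.800 + P₂·4.200)/(P₁+P₂) = 3.429 ft.

3.43 ft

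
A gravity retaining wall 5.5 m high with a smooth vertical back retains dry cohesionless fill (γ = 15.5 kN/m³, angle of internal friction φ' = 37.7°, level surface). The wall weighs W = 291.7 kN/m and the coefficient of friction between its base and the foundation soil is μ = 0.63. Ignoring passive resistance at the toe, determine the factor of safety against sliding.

3.25

K_a = tan²(45° − 37.7°/2) = 0.2411.
P_a = ½K_aγH² = 0.5×0.2411×15.5×5.5² = 56.51 kN/m, acting at H/3 = 1.833 m above the base.
FS_sliding = μW / P_a = 0.63×291.7 / 56.51 = 3.252.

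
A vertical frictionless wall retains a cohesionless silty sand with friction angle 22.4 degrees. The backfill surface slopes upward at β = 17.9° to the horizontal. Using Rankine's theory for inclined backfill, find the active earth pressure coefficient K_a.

0.587

K_a = cos β · (cos β − √(cos²β − cos²φ)) / (cos β + √(cos²β − cos²φ)).
cos β = 0.9516, cos φ = 0.9245, √(cos²β − cos²φ) = 0.2253.
K_a = 0.9516 × (0.9516 − 0.2253)/(0.9516 + 0.2253) = 0.5873.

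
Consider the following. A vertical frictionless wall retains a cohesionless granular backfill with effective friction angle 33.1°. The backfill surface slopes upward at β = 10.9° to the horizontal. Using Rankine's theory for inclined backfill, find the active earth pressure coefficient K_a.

K_a = cos β · (cos β − √(cos²β − cos²φ)) / (cos β + √(cos²β − cos²φ)).
cos β = 0.9820, cos φ = 0.8377, √(cos²β − cos²φ) = 0.5123.
K_a = 0.9820 × (0.9820 − 0.5123)/(0.9820 + 0.5123) = 0.3086.

0.309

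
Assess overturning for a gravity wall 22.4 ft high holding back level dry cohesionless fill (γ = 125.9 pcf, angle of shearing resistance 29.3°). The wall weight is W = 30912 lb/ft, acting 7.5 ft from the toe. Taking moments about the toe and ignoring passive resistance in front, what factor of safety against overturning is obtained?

2.87

K_a = tan²(45° − 29.3°/2) = 0.3428.
P_a = ½K_aγH² = 0.5×0.3428×125.9×22.4² = 10830 lb/ft, acting at H/3 = 7.467 ft above the base.
Overturning moment M_o = P_a × H/3 = 10830 × 7.467 = 80860.
Resisting moment M_r = W × 7.5 = 30912 × 7.5 = 231800.
FS_overturning = M_r/M_o = 231800/80860 = 2.867.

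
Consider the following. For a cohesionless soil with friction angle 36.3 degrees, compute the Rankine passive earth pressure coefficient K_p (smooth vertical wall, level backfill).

3.90

K_p = (1 + sin φ)/(1 − sin φ) = tan²(45° + 36.3°/2) = 3.902.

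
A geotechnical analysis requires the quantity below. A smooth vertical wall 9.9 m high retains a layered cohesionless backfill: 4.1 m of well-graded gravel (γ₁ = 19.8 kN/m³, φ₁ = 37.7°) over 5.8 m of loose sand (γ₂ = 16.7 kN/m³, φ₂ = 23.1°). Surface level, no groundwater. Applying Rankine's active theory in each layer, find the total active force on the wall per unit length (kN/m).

368 kN/m

K_a1 = tan²(45°−37.7°/2) = 0.2411; K_a2 = tan²(45°−23.1°/2) = 0.4364.
Layer 1: σ at base = K_a1 γ₁ h₁ = 19.57 kPa; P₁ = ½×19.57×4.1 = 40.12.
Layer 2: σ_v at top = γ₁h₁ = 81.18; σ_h top = K_a2×81.18 = 35.43; σ_h base = K_a2×(81.18+16.7×5.8) = 77.70.
P₂ = ½(35.43+77.70)×5.8 = 328.1. Total P_a = 40.12+328.1 = 368.2 kN/m.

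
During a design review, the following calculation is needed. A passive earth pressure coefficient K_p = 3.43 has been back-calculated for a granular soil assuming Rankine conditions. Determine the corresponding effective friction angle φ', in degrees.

K_p = (1+sin φ)/(1−sin φ) ⇒ sin φ = (K_p − 1)/(K_p + 1) = 0.5485.
φ = arcsin(0.5485) = 33.27°.

33.3°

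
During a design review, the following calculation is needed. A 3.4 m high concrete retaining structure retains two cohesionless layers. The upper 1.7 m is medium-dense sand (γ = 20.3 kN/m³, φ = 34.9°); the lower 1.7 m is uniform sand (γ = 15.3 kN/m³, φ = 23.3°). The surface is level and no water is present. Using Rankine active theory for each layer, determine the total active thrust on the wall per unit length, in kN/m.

K_a1 = tan²(45°−34.9°/2) = 0.2721; K_a2 = tan²(45°−23.3°/2) = 0.4331.
Layer 1: σ at base = K_a1 γ₁ h₁ = 9.392 kPa; P₁ = ½×9.392×1.7 = 7.983.
Layer 2: σ_v at top = γ₁h₁ = 34.51; σ_h top = K_a2×34.51 = 14.95; σ_h base = K_a2×(34.51+15.3×1.7) = 26.21.
P₂ = ½(14.95+26.21)×1.7 = 34.99. Total P_a = 7.983+34.99 = 42.97 kN/m.

43.0 kN/m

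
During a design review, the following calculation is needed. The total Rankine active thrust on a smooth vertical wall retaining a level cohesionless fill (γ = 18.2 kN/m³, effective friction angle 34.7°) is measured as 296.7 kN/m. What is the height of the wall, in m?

10.9 m

K_a = 0.2745. P_a = ½ K_a γ H² ⇒ H = √(2P_a/(K_a γ)).
H = √(2×296.7/(0.2745×18.2)) = 10.90 m.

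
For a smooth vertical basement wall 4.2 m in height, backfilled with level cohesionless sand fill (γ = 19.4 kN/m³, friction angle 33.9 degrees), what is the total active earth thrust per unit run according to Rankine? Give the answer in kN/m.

48.6 kN/m

K_a = tan²(45° − φ/2) = 0.2839.
P_a = ½ K_a γ H² = 0.5 × 0.2839 × 19.4 × 4.2² = 48.58 kN/m.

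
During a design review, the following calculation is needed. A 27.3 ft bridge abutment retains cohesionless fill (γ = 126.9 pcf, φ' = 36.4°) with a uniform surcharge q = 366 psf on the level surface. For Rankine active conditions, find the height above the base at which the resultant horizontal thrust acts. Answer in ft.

9.89 ft

K_a = 0.2552.
Triangular part P₁ = ½K_aγH² = 12070 at H/3 = 9.100 ft; rectangular part P₂ = K_a q H = 2550 at H/2 = 13.65 ft.
ȳ = (P₁·9.100 + P₂·13.65)/(P₁+P₂) = 9.894 ft.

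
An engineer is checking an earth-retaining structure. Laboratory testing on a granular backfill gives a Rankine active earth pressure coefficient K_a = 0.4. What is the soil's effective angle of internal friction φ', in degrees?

25.4°

K_a = tan²(45° − φ/2) ⇒ 45° − φ/2 = arctan(√0.4) = 32.31°.
φ = 2(45° − 32.31°) = 25.38°.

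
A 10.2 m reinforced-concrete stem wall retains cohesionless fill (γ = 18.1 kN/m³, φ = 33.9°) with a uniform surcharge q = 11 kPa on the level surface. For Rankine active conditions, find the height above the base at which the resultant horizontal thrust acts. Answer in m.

K_a = 0.2839.
Triangular part P₁ = ½K_aγH² = 267.3 at H/3 = 3.400 m; rectangular part P₂ = K_a q H = 31.85 at H/2 = 5.100 m.
ȳ = (P₁·3.400 + P₂·5.100)/(P₁+P₂) = 3.581 m.

3.58 m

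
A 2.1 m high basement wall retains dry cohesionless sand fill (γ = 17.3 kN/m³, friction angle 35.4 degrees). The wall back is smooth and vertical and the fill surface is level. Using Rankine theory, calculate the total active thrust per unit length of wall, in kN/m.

10.2 kN/m

K_a = tan²(45° − φ/2) = 0.2664.
P_a = ½ K_a γ H² = 0.5 × 0.2664 × 17.3 × 2.1² = 10.16 kN/m.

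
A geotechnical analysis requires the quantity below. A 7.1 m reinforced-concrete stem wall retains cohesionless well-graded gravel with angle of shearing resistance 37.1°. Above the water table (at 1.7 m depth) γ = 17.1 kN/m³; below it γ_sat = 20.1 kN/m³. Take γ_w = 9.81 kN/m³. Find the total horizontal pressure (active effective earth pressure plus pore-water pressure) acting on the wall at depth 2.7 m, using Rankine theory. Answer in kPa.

19.6 kPa

K_a = (1 − sin φ)/(1 + sin φ) = 0.2475.
γ' = 20.1 − 9.81 = 10.29 kN/m³.
Effective vertical stress at 2.7 m: σ'_v = 17.1×1.7 + 10.29×1.00 = 39.36 kPa.
σ'_h = K_a σ'_v = 0.2475 × 39.36 = 9.742 kPa; u = γ_w × 1.00 = 9.810 kPa.
Total σ_h = 9.742 + 9.810 = 19.55 kPa.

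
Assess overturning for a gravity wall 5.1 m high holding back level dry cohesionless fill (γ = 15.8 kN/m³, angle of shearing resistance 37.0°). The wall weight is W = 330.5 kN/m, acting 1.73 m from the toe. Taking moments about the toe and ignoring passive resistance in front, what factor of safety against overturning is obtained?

K_a = tan²(45° − 37.0°/2) = 0.2486.
P_a = ½K_aγH² = 0.5×0.2486×15.8×5.1² = 51.08 kN/m, acting at H/3 = 1.700 m above the base.
Overturning moment M_o = P_a × H/3 = 51.08 × 1.700 = 86.83.
Resisting moment M_r = W × 1.73 = 330.5 × 1.73 = 571.8.
FS_overturning = M_r/M_o = 571.8/86.83 = 6.585.

6.58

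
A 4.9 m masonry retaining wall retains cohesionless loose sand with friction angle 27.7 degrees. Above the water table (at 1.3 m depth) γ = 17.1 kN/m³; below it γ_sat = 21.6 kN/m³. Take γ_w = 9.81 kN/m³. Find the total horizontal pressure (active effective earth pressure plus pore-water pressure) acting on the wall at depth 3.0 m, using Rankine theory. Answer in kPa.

K_a = (1 − sin φ)/(1 + sin φ) = 0.3653.
γ' = 21.6 − 9.81 = 11.79 kN/m³.
Effective vertical stress at 3.0 m: σ'_v = 17.1×1.3 + 11.79×1.70 = 42.27 kPa.
σ'_h = K_a σ'_v = 0.3653 × 42.27 = 15.44 kPa; u = γ_w × 1.70 = 16.68 kPa.
Total σ_h = 15.44 + 16.68 = 32.12 kPa.

32.1 kPa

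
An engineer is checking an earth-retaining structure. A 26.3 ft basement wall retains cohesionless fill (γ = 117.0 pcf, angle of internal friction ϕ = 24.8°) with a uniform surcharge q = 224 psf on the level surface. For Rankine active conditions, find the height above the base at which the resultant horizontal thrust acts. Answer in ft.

9.32 ft

K_a = 0.4090.
Triangular part P₁ = ½K_aγH² = 16550 at H/3 = 8.767 ft; rectangular part P₂ = K_a q H = 2409 at H/2 = 13.15 ft.
ȳ = (P₁·8.767 + P₂·13.15)/(P₁+P₂) = 9.324 ft.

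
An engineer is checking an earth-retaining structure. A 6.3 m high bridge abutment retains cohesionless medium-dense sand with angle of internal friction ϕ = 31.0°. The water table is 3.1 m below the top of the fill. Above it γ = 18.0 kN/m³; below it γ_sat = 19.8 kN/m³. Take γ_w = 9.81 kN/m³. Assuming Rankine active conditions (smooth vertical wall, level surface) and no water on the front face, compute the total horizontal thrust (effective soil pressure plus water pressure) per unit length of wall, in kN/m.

151 kN/m

K_a = tan²(45° − φ/2) = 0.3201.
γ' = 19.8 − 9.81 = 9.990 kN/m³. Depth below WT = 3.2 m.
σ'_h at WT = K_a γ d_w = 17.86 kPa; at base = 17.86 + K_a γ' × 3.2 = 28.09 kPa.
P₁ (0–3.1 m) = ½×17.86×3.1 = 27.69. P₂ (3.1–6.3 m) = ½(17.86+28.09)×3.2 = 73.53.
P_w = ½ γ_w h₂² = 0.5×9.81×3.2² = 50.23. Total = 27.69+73.53+50.23 = 151.4 kN/m.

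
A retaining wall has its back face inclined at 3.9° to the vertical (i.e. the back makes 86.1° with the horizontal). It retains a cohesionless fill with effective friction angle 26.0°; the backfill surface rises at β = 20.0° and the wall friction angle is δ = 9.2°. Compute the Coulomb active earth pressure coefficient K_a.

K_a = sin²(α+φ) / [sin²α · sin(α−δ) · (1 + √{sin(φ+δ)sin(φ−β) / (sin(α−δ)sin(α+β))})²].
With α = 86.1°, φ = 26.0°, δ = 9.2°, β = 20.0°: K_a = 0.5633.

0.563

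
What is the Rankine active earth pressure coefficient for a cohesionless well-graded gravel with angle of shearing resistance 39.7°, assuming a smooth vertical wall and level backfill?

K_a = (1 − sin φ)/(1 + sin φ) = (1 − sin 39.7°)/(1 + sin 39.7°) = 0.2204.

0.220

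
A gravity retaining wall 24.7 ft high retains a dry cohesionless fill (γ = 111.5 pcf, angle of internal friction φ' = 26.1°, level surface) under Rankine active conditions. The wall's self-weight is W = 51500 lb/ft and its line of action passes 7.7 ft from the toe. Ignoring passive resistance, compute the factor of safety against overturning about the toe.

K_a = tan²(45° − 26.1°/2) = 0.3889.
P_a = ½K_aγH² = 0.5×0.3889×111.5×24.7² = 13230 lb/ft, acting at H/3 = 8.233 ft above the base.
Overturning moment M_o = P_a × H/3 = 13230 × 8.233 = 108900.
Resisting moment M_r = W × 7.7 = 51500 × 7.7 = 396600.
FS_overturning = M_r/M_o = 396600/108900 = 3.641.

3.64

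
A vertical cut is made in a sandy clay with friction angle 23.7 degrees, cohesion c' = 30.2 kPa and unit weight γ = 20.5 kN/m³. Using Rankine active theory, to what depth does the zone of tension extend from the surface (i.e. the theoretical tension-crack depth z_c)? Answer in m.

4.51 m

K_a = tan²(45° − 23.7°/2) = 0.4266; √K_a = 0.6531.
The active pressure is zero where K_a γ z = 2c√K_a, so z_c = 2c/(γ√K_a) = 2×30.2/(20.5×0.6531) = 4.511 m.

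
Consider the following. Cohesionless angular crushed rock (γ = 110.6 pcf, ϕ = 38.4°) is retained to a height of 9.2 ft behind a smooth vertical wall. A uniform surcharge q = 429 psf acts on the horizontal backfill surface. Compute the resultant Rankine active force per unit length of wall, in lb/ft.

2020 lb/ft

K_a = tan²(45° − φ/2) = 0.2337.
Soil triangle: ½ K_a γ H² = 0.5×0.2337×110.6×9.2² = 1094 lb/ft.
Surcharge rectangle: K_a q H = 0.2337×429×9.2 = 922.3 lb/ft.
Total = 1094 + 922.3 = 2016 lb/ft.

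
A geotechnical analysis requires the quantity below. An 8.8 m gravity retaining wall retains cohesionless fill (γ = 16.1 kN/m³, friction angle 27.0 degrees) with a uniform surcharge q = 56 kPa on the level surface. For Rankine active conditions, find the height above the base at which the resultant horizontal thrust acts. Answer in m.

K_a = 0.3755.
Triangular part P₁ = ½K_aγH² = 234.1 at H/3 = 2.933 m; rectangular part P₂ = K_a q H = 185.1 at H/2 = 4.400 m.
ȳ = (P₁·2.933 + P₂·4.400)/(P₁+P₂) = 3.581 m.

3.58 m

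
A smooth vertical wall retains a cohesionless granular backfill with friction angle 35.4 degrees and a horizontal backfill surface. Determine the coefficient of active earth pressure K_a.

0.266

K_a = (1 − sin φ)/(1 + sin φ) = (1 − sin 35.4°)/(1 + sin 35.4°) = 0.2664.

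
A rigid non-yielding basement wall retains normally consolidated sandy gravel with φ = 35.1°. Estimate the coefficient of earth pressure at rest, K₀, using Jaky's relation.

K₀ = 1 − sin φ' = 1 − sin 35.1° = 0.4250.

0.425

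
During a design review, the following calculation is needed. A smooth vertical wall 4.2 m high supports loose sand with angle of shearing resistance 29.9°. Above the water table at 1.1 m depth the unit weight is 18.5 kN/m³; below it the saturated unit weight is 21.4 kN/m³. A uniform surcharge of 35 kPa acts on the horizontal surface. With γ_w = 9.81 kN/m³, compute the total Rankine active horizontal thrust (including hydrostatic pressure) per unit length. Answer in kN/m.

140 kN/m

K_a = tan²(45° − φ/2) = 0.3347.
γ' = 21.4 − 9.81 = 11.59 kN/m³. h₂ = H − d_w = 3.1 m.
σ'_h: at surface K_a·q = 11.71; at WT K_a(q+γd_w) = 18.52; at base K_a(q+γd_w+γ'h₂) = 30.55 kPa.
P₁ = ½(11.71+18.52)×1.1 = 16.63; P₂ = ½(18.52+30.55)×3.1 = 76.06; P_w = ½γ_w h₂² = 47.14.
Total = 16.63+76.06+47.14 = 139.8 kN/m.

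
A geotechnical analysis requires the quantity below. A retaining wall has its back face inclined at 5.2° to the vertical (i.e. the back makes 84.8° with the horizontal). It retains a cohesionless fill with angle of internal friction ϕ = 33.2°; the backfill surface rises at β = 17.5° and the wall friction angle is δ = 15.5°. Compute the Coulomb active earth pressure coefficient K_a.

0.388

K_a = sin²(α+φ) / [sin²α · sin(α−δ) · (1 + √{sin(φ+δ)sin(φ−β) / (sin(α−δ)sin(α+β))})²].
With α = 84.8°, φ = 33.2°, δ = 15.5°, β = 17.5°: K_a = 0.3880.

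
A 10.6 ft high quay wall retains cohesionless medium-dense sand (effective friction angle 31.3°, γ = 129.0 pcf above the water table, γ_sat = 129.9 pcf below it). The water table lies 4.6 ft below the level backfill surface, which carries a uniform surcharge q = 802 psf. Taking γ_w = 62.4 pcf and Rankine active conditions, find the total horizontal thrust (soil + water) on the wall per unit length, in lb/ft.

K_a = tan²(45° − φ/2) = 0.3162.
γ' = 129.9 − 62.4 = 67.50 pcf. h₂ = H − d_w = 6.0 ft.
σ'_h: at surface K_a·q = 253.6; at WT K_a(q+γd_w) = 441.2; at base K_a(q+γd_w+γ'h₂) = 569.3 psf.
P₁ = ½(253.6+441.2)×4.6 = 1598; P₂ = ½(441.2+569.3)×6.0 = 3032; P_w = ½γ_w h₂² = 1123.
Total = 1598+3032+1123 = 5753 lb/ft.

5750 lb/ft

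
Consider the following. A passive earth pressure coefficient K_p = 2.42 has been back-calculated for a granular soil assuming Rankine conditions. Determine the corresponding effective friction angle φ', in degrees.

24.5°

K_p = (1+sin φ)/(1−sin φ) ⇒ sin φ = (K_p − 1)/(K_p + 1) = 0.4152.
φ = arcsin(0.4152) = 24.53°.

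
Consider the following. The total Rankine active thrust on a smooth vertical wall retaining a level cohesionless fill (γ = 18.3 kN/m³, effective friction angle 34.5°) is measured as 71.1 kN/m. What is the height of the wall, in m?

K_a = 0.2768. P_a = ½ K_a γ H² ⇒ H = √(2P_a/(K_a γ)).
H = √(2×71.1/(0.2768×18.3)) = 5.298 m.

5.30 m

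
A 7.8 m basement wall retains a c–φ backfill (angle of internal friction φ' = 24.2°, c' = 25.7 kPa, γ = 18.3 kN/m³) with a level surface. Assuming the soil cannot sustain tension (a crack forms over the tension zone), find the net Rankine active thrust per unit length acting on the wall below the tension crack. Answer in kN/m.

45.8 kN/m

K_a = 0.4185; √K_a = 0.6469.
Tension-crack depth z_c = 2c/(γ√K_a) = 2×25.7/(18.3×0.6469) = 4.342 m.
σ_a at base = K_a γ H − 2c√K_a = 0.4185×18.3×7.8 − 2×25.7×0.6469 = 26.49 kPa.
P_a = ½ × 26.49 × (H − z_c) = 0.5×26.49×3.458 = 45.80 kN/m.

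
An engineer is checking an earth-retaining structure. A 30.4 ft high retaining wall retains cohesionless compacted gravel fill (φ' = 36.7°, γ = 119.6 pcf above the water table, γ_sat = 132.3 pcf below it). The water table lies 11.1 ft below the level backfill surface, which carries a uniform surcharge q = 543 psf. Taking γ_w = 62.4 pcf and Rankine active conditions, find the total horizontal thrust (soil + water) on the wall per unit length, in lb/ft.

K_a = tan²(45° − φ/2) = 0.2519.
γ' = 132.3 − 62.4 = 69.90 pcf. h₂ = H − d_w = 19.3 ft.
σ'_h: at surface K_a·q = 136.8; at WT K_a(q+γd_w) = 471.1; at base K_a(q+γd_w+γ'h₂) = 810.9 psf.
P₁ = ½(136.8+471.1)×11.1 = 3374; P₂ = ½(471.1+810.9)×19.3 = 12370; P_w = ½γ_w h₂² = 11620.
Total = 3374+12370+11620 = 27370 lb/ft.

27400 lb/ft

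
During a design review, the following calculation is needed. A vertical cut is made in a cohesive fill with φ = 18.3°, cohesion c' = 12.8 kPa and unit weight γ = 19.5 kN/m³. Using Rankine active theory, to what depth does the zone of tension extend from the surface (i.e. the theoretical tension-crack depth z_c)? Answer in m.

1.82 m

K_a = tan²(45° − 18.3°/2) = 0.5221; √K_a = 0.7226.
The active pressure is zero where K_a γ z = 2c√K_a, so z_c = 2c/(γ√K_a) = 2×12.8/(19.5×0.7226) = 1.817 m.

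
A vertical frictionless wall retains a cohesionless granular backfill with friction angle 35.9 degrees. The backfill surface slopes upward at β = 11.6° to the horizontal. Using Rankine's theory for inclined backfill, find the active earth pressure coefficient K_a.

0.274

K_a = cos β · (cos β − √(cos²β − cos²φ)) / (cos β + √(cos²β − cos²φ)).
cos β = 0.9796, cos φ = 0.8100, √(cos²β − cos²φ) = 0.5508.
K_a = 0.9796 × (0.9796 − 0.5508)/(0.9796 + 0.5508) = 0.2744.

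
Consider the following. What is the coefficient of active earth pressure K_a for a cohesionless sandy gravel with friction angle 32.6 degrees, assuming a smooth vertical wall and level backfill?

0.300

K_a = (1 − sin φ)/(1 + sin φ) = (1 − sin 32.6°)/(1 + sin 32.6°) = 0.2997.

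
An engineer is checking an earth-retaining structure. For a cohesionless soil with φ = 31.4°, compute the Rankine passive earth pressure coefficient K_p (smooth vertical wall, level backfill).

3.18

K_p = (1 + sin φ)/(1 − sin φ) = tan²(45° + 31.4°/2) = 3.175.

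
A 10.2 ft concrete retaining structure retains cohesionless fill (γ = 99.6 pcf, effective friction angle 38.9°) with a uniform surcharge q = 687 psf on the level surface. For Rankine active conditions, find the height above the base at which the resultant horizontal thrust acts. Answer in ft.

K_a = 0.2285.
Triangular part P₁ = ½K_aγH² = 1184 at H/3 = 3.400 ft; rectangular part P₂ = K_a q H = 1601 at H/2 = 5.100 ft.
ȳ = (P₁·3.400 + P₂·5.100)/(P₁+P₂) = 4.377 ft.

4.38 ft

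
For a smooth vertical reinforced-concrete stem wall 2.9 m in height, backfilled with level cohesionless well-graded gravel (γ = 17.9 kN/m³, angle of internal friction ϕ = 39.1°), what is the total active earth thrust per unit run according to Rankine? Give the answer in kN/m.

K_a = tan²(45° − φ/2) = 0.2265.
P_a = ½ K_a γ H² = 0.5 × 0.2265 × 17.9 × 2.9² = 17.05 kN/m.

17.0 kN/m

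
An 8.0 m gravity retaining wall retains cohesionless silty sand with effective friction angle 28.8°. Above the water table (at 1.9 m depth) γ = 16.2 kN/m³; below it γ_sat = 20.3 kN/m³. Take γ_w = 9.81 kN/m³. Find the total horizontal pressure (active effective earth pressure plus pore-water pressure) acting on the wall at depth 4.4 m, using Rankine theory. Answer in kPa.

44.5 kPa

K_a = (1 − sin φ)/(1 + sin φ) = 0.3498.
γ' = 20.3 − 9.81 = 10.49 kN/m³.
Effective vertical stress at 4.4 m: σ'_v = 16.2×1.9 + 10.49×2.50 = 57.01 kPa.
σ'_h = K_a σ'_v = 0.3498 × 57.01 = 19.94 kPa; u = γ_w × 2.50 = 24.53 kPa.
Total σ_h = 19.94 + 24.53 = 44.46 kPa.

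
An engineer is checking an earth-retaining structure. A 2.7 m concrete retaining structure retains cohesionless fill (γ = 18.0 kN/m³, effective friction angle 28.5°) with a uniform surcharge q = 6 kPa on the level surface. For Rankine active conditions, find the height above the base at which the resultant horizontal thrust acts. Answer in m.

K_a = 0.3540.
Triangular part P₁ = ½K_aγH² = 23.22 at H/3 = 0.9000 m; rectangular part P₂ = K_a q H = 5.734 at H/2 = 1.350 m.
ȳ = (P₁·0.9000 + P₂·1.350)/(P₁+P₂) = 0.9891 m.

0.989 m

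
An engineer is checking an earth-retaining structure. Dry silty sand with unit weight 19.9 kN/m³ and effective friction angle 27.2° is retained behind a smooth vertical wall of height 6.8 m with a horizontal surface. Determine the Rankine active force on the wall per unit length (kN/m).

171 kN/m

K_a = tan²(45° − φ/2) = 0.3726.
P_a = ½ K_a γ H² = 0.5 × 0.3726 × 19.9 × 6.8² = 171.4 kN/m.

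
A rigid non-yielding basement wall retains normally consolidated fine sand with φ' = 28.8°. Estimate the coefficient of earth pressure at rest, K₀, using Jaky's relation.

0.518

K₀ = 1 − sin φ' = 1 − sin 28.8° = 0.5182.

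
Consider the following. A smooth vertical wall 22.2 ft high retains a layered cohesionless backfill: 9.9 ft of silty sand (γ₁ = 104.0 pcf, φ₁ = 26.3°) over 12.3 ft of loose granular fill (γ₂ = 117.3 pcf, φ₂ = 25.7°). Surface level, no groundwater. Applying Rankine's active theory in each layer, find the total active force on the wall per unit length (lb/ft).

10500 lb/ft

K_a1 = tan²(45°−26.3°/2) = 0.3859; K_a2 = tan²(45°−25.7°/2) = 0.3950.
Layer 1: σ at base = K_a1 γ₁ h₁ = 397.4 psf; P₁ = ½×397.4×9.9 = 1967.
Layer 2: σ_v at top = γ₁h₁ = 1030; σ_h top = K_a2×1030 = 406.7; σ_h base = K_a2×(1030+117.3×12.3) = 976.7.
P₂ = ½(406.7+976.7)×12.3 = 8508. Total P_a = 1967+8508 = 10470 lb/ft.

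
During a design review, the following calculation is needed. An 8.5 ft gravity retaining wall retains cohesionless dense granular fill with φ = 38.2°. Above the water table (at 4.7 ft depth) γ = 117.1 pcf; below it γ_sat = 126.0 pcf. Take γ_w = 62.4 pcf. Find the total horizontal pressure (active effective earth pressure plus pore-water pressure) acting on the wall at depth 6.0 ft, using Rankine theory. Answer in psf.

230 psf

K_a = (1 − sin φ)/(1 + sin φ) = 0.2358.
γ' = 126.0 − 62.4 = 63.60 pcf.
Effective vertical stress at 6.0 ft: σ'_v = 117.1×4.7 + 63.60×1.30 = 633.0 psf.
σ'_h = K_a σ'_v = 0.2358 × 633.0 = 149.3 psf; u = γ_w × 1.30 = 81.12 psf.
Total σ_h = 149.3 + 81.12 = 230.4 psf.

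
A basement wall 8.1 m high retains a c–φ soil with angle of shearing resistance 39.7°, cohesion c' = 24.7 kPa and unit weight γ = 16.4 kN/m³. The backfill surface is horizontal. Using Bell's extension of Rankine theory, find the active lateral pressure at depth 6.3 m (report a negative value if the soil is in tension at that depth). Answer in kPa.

-0.419 kPa

K_a = (1 − sin φ)/(1 + sin φ) = 0.2204.
σ_a = K_a γ z − 2c√K_a = 0.2204×16.4×6.3 − 2×24.7×0.4695 = -0.4185 kPa.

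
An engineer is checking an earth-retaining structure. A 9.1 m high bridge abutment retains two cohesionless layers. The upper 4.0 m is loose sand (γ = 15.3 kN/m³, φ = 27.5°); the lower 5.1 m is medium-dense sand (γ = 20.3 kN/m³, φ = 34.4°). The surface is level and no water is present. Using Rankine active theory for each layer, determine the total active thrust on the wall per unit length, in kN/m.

K_a1 = tan²(45°−27.5°/2) = 0.3682; K_a2 = tan²(45°−34.4°/2) = 0.2780.
Layer 1: σ at base = K_a1 γ₁ h₁ = 22.54 kPa; P₁ = ½×22.54×4.0 = 45.07.
Layer 2: σ_v at top = γ₁h₁ = 61.20; σ_h top = K_a2×61.20 = 17.01; σ_h base = K_a2×(61.20+20.3×5.1) = 45.79.
P₂ = ½(17.01+45.79)×5.1 = 160.2. Total P_a = 45.07+160.2 = 205.2 kN/m.

205 kN/m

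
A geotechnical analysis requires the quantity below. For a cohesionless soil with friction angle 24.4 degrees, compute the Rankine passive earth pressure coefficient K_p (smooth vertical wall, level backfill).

K_p = (1 + sin φ)/(1 − sin φ) = tan²(45° + 24.4°/2) = 2.408.

2.41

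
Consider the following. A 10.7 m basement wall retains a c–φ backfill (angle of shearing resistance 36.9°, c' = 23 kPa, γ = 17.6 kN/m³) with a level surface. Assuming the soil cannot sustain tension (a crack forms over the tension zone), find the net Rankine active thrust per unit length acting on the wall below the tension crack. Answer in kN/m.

K_a = 0.2497; √K_a = 0.4997.
Tension-crack depth z_c = 2c/(γ√K_a) = 2×23/(17.6×0.4997) = 5.231 m.
σ_a at base = K_a γ H − 2c√K_a = 0.2497×17.6×10.7 − 2×23×0.4997 = 24.03 kPa.
P_a = ½ × 24.03 × (H − z_c) = 0.5×24.03×5.469 = 65.72 kN/m.

65.7 kN/m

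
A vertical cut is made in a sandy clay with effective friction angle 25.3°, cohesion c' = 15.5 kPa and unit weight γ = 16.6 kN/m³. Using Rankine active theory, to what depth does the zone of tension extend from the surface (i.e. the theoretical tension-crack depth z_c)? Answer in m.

K_a = tan²(45° − 25.3°/2) = 0.4012; √K_a = 0.6334.
The active pressure is zero where K_a γ z = 2c√K_a, so z_c = 2c/(γ√K_a) = 2×15.5/(16.6×0.6334) = 2.948 m.

2.95 m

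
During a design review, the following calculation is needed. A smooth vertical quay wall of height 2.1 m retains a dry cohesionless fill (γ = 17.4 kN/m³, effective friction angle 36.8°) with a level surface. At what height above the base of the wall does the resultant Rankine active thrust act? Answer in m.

K_a = 0.2508.
The pressure distribution is triangular, so the resultant acts at H/3 above the base = 2.1/3 = 0.7000 m.

0.700 m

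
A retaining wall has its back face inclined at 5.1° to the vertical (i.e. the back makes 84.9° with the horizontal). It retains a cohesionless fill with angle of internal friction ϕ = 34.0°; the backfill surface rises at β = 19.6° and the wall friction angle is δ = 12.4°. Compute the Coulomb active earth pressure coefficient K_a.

0.390

K_a = sin²(α+φ) / [sin²α · sin(α−δ) · (1 + √{sin(φ+δ)sin(φ−β) / (sin(α−δ)sin(α+β))})²].
With α = 84.9°, φ = 34.0°, δ = 12.4°, β = 19.6°: K_a = 0.3898.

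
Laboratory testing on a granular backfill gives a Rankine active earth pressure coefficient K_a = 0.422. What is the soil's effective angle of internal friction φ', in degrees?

24.0°

K_a = tan²(45° − φ/2) ⇒ 45° − φ/2 = arctan(√0.422) = 33.01°.
φ = 2(45° − 33.01°) = 23.98°.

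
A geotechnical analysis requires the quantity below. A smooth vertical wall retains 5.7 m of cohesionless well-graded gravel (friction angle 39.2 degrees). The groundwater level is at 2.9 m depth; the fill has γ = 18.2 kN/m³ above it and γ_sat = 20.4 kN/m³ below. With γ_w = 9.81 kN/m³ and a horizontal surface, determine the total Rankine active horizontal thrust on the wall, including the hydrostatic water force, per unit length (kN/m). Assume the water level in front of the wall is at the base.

K_a = tan²(45° − φ/2) = 0.2255.
γ' = 20.4 − 9.81 = 10.59 kN/m³. Depth below WT = 2.8 m.
σ'_h at WT = K_a γ d_w = 11.90 kPa; at base = 11.90 + K_a γ' × 2.8 = 18.59 kPa.
P₁ (0–2.9 m) = ½×11.90×2.9 = 17.26. P₂ (2.9–5.7 m) = ½(11.90+18.59)×2.8 = 42.68.
P_w = ½ γ_w h₂² = 0.5×9.81×2.8² = 38.46. Total = 17.26+42.68+38.46 = 98.39 kN/m.

98.4 kN/m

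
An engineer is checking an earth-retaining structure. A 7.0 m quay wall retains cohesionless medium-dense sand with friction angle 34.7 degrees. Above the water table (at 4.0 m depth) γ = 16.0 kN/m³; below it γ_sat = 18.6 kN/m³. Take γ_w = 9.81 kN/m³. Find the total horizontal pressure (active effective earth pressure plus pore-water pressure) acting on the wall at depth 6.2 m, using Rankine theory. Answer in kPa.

44.5 kPa

K_a = (1 − sin φ)/(1 + sin φ) = 0.2745.
γ' = 18.6 − 9.81 = 8.790 kN/m³.
Effective vertical stress at 6.2 m: σ'_v = 16.0×4.0 + 8.790×2.20 = 83.34 kPa.
σ'_h = K_a σ'_v = 0.2745 × 83.34 = 22.87 kPa; u = γ_w × 2.20 = 21.58 kPa.
Total σ_h = 22.87 + 21.58 = 44.46 kPa.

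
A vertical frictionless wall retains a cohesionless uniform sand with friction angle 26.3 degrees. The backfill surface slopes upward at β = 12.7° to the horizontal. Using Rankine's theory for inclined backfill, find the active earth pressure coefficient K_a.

0.424

K_a = cos β · (cos β − √(cos²β − cos²φ)) / (cos β + √(cos²β − cos²φ)).
cos β = 0.9755, cos φ = 0.8965, √(cos²β − cos²φ) = 0.3847.
K_a = 0.9755 × (0.9755 − 0.3847)/(0.9755 + 0.3847) = 0.4238.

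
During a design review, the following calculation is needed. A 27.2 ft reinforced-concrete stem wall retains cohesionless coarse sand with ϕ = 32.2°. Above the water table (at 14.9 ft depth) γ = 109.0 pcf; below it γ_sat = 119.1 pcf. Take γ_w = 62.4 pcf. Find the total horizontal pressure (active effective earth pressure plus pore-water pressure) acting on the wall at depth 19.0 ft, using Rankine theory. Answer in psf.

822 psf

K_a = (1 − sin φ)/(1 + sin φ) = 0.3047.
γ' = 119.1 − 62.4 = 56.70 pcf.
Effective vertical stress at 19.0 ft: σ'_v = 109.0×14.9 + 56.70×4.10 = 1857 psf.
σ'_h = K_a σ'_v = 0.3047 × 1857 = 565.8 psf; u = γ_w × 4.10 = 255.8 psf.
Total σ_h = 565.8 + 255.8 = 821.6 psf.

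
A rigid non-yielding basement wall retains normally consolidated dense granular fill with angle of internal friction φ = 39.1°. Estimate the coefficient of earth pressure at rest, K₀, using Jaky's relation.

K₀ = 1 − sin φ' = 1 − sin 39.1° = 0.3693.

0.369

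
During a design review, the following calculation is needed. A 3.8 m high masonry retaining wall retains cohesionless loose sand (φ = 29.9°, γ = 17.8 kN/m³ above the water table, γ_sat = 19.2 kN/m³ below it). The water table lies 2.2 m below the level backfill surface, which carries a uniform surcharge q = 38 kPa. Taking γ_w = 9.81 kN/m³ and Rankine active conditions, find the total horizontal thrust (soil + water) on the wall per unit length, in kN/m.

K_a = tan²(45° − φ/2) = 0.3347.
γ' = 19.2 − 9.81 = 9.390 kN/m³. h₂ = H − d_w = 1.6 m.
σ'_h: at surface K_a·q = 12.72; at WT K_a(q+γd_w) = 25.82; at base K_a(q+γd_w+γ'h₂) = 30.85 kPa.
P₁ = ½(12.72+25.82)×2.2 = 42.40; P₂ = ½(25.82+30.85)×1.6 = 45.34; P_w = ½γ_w h₂² = 12.56.
Total = 42.40+45.34+12.56 = 100.3 kN/m.

100 kN/m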